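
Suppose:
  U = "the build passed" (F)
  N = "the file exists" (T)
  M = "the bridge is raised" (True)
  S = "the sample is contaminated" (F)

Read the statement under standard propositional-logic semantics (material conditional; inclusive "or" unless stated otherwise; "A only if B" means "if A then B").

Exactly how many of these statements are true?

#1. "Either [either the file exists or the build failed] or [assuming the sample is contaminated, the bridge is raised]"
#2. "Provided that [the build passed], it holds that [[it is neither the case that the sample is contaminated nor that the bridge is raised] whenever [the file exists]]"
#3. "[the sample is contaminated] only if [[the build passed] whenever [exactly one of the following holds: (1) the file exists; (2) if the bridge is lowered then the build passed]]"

#1: Parsed as (N or not U) or (S -> M)

not U = not False = True
N or not U = True or True = True
S -> M = False -> True = True
(N or not U) or (S -> M) = True or True = True
Thus #1 is true.

#2: Formalization: U -> (N -> (S nor M))

S nor M = False nor True = False
N -> (S nor M) = True -> False = False
U -> (N -> (S nor M)) = False -> False = True
So #2 is true.

#3: This is S -> ((N xor (not M -> U)) -> U).

not M = not True = False
not M -> U = False -> False = True
N xor (not M -> U) = True xor True = False
(N xor (not M -> U)) -> U = False -> False = True
S -> ((N xor (not M -> U)) -> U) = False -> True = True
Thus #3 is true.

3 of the 3 statements are true (#1, #2, #3).

3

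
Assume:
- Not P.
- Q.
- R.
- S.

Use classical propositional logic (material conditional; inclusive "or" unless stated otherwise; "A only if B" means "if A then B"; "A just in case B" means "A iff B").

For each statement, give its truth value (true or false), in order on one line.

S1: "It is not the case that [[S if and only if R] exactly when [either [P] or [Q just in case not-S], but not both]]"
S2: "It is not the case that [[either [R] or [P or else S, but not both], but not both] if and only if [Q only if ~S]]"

S1: In symbols: ~((S <-> R) <-> (P xor (Q <-> ~S)))

S <-> R = T <-> T = T
~S = ~T = F
Q <-> ~S = T <-> F = F
P xor (Q <-> ~S) = F xor F = F
(S <-> R) <-> (P xor (Q <-> ~S)) = T <-> F = F
~((S <-> R) <-> (P xor (Q <-> ~S))) = ~F = T
Thus S1 is true.

S2: In symbols: ~((R xor (P xor S)) <-> (Q -> ~S))

P xor S = F xor T = T
R xor (P xor S) = T xor T = F
~S = ~T = F
Q -> ~S = T -> F = F
(R xor (P xor S)) <-> (Q -> ~S) = F <-> F = T
~((R xor (P xor S)) <-> (Q -> ~S)) = ~T = F
Hence S2 is false.

S1 T / S2 F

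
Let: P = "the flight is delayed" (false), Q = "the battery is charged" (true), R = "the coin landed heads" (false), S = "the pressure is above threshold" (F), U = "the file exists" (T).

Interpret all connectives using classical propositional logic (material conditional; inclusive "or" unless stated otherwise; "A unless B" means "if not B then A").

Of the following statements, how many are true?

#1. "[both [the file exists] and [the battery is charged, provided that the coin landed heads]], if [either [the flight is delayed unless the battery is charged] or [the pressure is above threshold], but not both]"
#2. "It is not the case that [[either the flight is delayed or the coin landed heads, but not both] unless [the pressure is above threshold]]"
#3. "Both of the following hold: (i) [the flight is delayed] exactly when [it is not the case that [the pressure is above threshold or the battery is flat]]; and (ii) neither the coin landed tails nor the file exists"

#1: Parsed as ((P | Q) xor S) -> (U & (R -> Q))

P | Q = F | T = T
(P | Q) xor S = T xor F = T
R -> Q = F -> T = T
U & (R -> Q) = T & T = T
((P | Q) xor S) -> (U & (R -> Q)) = T -> T = T
Thus #1 is true.

#2: Formalization: ~((P xor R) | S)

P xor R = F xor F = F
(P xor R) | S = F | F = F
~((P xor R) | S) = ~F = T
So #2 is true.

#3: This is (P <-> ~(S | ~Q)) & (~R nor U).

~Q = ~T = F
S | ~Q = F | F = F
~(S | ~Q) = ~F = T
P <-> ~(S | ~Q) = F <-> T = F
~R = ~F = T
~R nor U = T nor T = F
(P <-> ~(S | ~Q)) & (~R nor U) = F & F = F
So #3 is false.

Count: 2.

2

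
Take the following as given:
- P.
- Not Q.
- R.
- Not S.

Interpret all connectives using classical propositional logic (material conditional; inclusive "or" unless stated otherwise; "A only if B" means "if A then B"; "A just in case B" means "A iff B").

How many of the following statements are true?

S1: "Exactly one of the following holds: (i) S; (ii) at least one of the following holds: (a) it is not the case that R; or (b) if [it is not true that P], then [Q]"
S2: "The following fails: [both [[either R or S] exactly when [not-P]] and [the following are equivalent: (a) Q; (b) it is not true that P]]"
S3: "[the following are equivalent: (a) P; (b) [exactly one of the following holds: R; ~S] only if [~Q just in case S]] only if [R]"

3

S1: This is S xor (not R or (not P -> Q)).

not R = not True = False
not P = not True = False
not P -> Q = False -> False = True
not R or (not P -> Q) = False or True = True
S xor (not R or (not P -> Q)) = False xor True = True
Hence S1 is true.

S2: In symbols: not (((R or S) iff not P) and (Q iff not P))

R or S = True or False = True
not P = not True = False
(R or S) iff not P = True iff False = False
not P = not True = False
Q iff not P = False iff False = True
((R or S) iff not P) and (Q iff not P) = False and True = False
not (((R or S) iff not P) and (Q iff not P)) = not False = True
So S2 is true.

S3: Parsed as (P iff ((R xor not S) -> (not Q iff S))) -> R

not S = not False = True
R xor not S = True xor True = False
not Q = not False = True
not Q iff S = True iff False = False
(R xor not S) -> (not Q iff S) = False -> False = True
P iff ((R xor not S) -> (not Q iff S)) = True iff True = True
(P iff ((R xor not S) -> (not Q iff S))) -> R = True -> True = True
Thus S3 is true.

3 of the 3 statements are true (S1, S2, S3).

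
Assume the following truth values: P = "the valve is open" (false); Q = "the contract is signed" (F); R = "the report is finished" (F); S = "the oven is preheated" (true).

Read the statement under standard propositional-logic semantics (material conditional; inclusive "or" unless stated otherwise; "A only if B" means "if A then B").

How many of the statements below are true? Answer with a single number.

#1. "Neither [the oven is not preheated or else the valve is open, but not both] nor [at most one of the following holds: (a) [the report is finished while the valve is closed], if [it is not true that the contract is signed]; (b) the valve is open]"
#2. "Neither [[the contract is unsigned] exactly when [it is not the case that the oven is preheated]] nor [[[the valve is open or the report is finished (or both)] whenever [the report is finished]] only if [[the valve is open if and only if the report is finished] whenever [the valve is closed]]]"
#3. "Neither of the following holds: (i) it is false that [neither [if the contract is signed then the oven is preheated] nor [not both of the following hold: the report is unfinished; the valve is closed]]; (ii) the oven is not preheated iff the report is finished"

0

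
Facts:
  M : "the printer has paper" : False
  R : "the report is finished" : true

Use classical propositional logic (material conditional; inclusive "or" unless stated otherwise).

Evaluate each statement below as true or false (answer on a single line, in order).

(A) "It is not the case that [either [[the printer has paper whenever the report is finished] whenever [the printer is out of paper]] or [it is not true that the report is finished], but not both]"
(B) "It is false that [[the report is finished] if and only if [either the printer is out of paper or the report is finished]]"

(A) true / (B) false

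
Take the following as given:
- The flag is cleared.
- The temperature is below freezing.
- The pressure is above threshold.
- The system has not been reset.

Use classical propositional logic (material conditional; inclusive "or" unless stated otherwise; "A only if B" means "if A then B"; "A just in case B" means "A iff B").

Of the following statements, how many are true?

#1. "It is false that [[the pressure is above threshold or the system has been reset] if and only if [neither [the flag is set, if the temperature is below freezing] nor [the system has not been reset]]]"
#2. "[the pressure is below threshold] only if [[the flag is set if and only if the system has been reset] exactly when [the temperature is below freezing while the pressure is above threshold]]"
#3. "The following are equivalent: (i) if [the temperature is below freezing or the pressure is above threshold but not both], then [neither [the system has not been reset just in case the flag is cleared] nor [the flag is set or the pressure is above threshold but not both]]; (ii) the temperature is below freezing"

Let S = "the pressure is above threshold" (T), R = "the system has been reset" (F), L = "the temperature is below freezing" (T), U = "the flag is set" (F).

#1: Parsed as ¬((S ∨ R) ↔ ((L → U) ↓ ¬R))

S ∨ R = T ∨ F = T
L → U = T → F = F
¬R = ¬F = T
(L → U) ↓ ¬R = F ↓ T = F
(S ∨ R) ↔ ((L → U) ↓ ¬R) = T ↔ F = F
¬((S ∨ R) ↔ ((L → U) ↓ ¬R)) = ¬F = T
Thus #1 is true.

#2: Parsed as ¬S → ((U ↔ R) ↔ (L ∧ S))

¬S = ¬T = F
U ↔ R = F ↔ F = T
L ∧ S = T ∧ T = T
(U ↔ R) ↔ (L ∧ S) = T ↔ T = T
¬S → ((U ↔ R) ↔ (L ∧ S)) = F → T = T
Hence #2 is true.

#3: In symbols: ((L ⊕ S) → ((¬R ↔ ¬U) ↓ (U ⊕ S))) ↔ L

L ⊕ S = T ⊕ T = F
¬R = ¬F = T
¬U = ¬F = T
¬R ↔ ¬U = T ↔ T = T
U ⊕ S = F ⊕ T = T
(¬R ↔ ¬U) ↓ (U ⊕ S) = T ↓ T = F
(L ⊕ S) → ((¬R ↔ ¬U) ↓ (U ⊕ S)) = F → F = T
((L ⊕ S) → ((¬R ↔ ¬U) ↓ (U ⊕ S))) ↔ L = T ↔ T = T
Thus #3 is true.

True statements: 3 (#1, #2, #3).

3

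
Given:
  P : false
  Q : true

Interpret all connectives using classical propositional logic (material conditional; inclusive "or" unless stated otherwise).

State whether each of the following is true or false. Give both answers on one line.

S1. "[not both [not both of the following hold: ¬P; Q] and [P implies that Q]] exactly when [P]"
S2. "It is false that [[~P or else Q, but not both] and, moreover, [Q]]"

S1 false, S2 true

S1: This is ((~P nand Q) nand (P -> Q)) <-> P.

~P = ~F = T
~P nand Q = T nand T = F
P -> Q = F -> T = T
(~P nand Q) nand (P -> Q) = F nand T = T
((~P nand Q) nand (P -> Q)) <-> P = T <-> F = F
Hence S1 is false.

S2: Parsed as ~((~P xor Q) & Q)

~P = ~F = T
~P xor Q = T xor T = F
(~P xor Q) & Q = F & T = F
~((~P xor Q) & Q) = ~F = T
So S2 is true.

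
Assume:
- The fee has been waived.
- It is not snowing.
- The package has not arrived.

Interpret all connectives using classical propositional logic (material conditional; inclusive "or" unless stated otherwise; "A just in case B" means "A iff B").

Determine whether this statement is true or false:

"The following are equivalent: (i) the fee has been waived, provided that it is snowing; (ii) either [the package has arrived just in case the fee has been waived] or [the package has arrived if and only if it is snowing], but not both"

Let K = "it is snowing" (False), N = "the fee has been waived" (True), Q = "the package has arrived" (False).
Formalization: (K -> N) iff ((Q iff N) xor (Q iff K))

K -> N = False -> True = True
Q iff N = False iff True = False
Q iff K = False iff False = True
(Q iff N) xor (Q iff K) = False xor True = True
(K -> N) iff ((Q iff N) xor (Q iff K)) = True iff True = True

True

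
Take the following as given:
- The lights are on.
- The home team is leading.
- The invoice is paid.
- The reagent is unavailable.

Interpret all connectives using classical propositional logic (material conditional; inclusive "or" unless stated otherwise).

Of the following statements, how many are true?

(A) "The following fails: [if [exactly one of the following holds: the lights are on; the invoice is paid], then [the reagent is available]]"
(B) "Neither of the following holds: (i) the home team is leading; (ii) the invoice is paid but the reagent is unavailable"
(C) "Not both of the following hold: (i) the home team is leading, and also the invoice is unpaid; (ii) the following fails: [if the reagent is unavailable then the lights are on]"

1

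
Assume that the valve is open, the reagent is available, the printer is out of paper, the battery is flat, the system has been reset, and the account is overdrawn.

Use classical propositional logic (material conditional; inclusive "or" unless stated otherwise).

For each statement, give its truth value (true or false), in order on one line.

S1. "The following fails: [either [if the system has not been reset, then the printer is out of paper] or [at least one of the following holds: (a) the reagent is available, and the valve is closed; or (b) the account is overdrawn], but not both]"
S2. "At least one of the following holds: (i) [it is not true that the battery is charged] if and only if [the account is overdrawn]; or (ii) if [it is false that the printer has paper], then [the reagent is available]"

S1 True; S2 True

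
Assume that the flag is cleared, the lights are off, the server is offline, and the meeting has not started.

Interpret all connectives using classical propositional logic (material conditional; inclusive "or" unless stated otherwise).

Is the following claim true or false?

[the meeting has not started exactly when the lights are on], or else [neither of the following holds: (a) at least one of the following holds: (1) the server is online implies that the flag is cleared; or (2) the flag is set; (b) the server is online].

False.

Let S = "the meeting has started" (False), Q = "the lights are on" (False), R = "the server is online" (False), P = "the flag is set" (False).
In symbols: (not S iff Q) or (((R -> not P) or P) nor R)

not S = not False = True
not S iff Q = True iff False = False
not P = not False = True
R -> not P = False -> True = True
(R -> not P) or P = True or False = True
((R -> not P) or P) nor R = True nor False = False
(not S iff Q) or (((R -> not P) or P) nor R) = False or False = False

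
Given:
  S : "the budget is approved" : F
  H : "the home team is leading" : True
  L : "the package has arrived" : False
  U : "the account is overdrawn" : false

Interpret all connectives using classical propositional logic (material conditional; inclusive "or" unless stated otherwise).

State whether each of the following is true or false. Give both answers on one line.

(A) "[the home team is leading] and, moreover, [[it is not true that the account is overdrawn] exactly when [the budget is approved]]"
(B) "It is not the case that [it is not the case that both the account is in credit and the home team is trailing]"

(A) False; (B) False

(A): This is H and (not U iff S).

not U = not False = True
not U iff S = True iff False = False
H and (not U iff S) = True and False = False
Hence (A) is false.

(B): In symbols: not (not U nand not H)

not U = not False = True
not H = not True = False
not U nand not H = True nand False = True
not (not U nand not H) = not True = False
Hence (B) is false.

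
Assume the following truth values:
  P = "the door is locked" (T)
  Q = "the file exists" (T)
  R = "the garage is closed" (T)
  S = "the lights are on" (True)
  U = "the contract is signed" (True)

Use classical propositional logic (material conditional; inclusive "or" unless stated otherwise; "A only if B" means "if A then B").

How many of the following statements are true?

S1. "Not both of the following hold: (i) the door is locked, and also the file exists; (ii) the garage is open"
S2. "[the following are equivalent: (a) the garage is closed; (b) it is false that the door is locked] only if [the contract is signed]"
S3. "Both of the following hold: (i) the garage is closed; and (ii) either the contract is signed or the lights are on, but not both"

2

S1: Parsed as (P and Q) nand not R

P and Q = True and True = True
not R = not True = False
(P and Q) nand not R = True nand False = True
Hence S1 is true.

S2: In symbols: (R iff not P) -> U

not P = not True = False
R iff not P = True iff False = False
(R iff not P) -> U = False -> True = True
Hence S2 is true.

S3: Formalization: R and (U xor S)

U xor S = True xor True = False
R and (U xor S) = True and False = False
So S3 is false.

True statements: 2.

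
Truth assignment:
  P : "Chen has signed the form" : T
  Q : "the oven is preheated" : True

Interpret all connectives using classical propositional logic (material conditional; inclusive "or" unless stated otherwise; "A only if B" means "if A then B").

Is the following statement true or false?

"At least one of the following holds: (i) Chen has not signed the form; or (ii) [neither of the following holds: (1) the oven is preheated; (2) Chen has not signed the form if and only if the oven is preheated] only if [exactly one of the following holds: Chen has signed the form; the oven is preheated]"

The statement is true.

Formalization: not P or ((Q nor (not P iff Q)) -> (P xor Q))

not P = not True = False
not P = not True = False
not P iff Q = False iff True = False
Q nor (not P iff Q) = True nor False = False
P xor Q = True xor True = False
(Q nor (not P iff Q)) -> (P xor Q) = False -> False = True
not P or ((Q nor (not P iff Q)) -> (P xor Q)) = False or True = True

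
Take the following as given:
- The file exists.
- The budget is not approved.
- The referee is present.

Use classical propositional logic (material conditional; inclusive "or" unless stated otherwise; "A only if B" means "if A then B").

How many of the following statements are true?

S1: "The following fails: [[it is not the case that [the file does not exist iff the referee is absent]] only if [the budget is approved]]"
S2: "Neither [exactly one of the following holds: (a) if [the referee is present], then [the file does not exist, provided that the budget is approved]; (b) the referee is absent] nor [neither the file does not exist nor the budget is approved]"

Let P = "the file exists" (T), R = "the referee is present" (T), Q = "the budget is approved" (F).

S1: This is ~(~(~P <-> ~R) -> Q).

~P = ~T = F
~R = ~T = F
~P <-> ~R = F <-> F = T
~(~P <-> ~R) = ~T = F
~(~P <-> ~R) -> Q = F -> F = T
~(~(~P <-> ~R) -> Q) = ~T = F
So S1 is false.

S2: Parsed as ((R -> (Q -> ~P)) xor ~R) nor (~P nor Q)

~P = ~T = F
Q -> ~P = F -> F = T
R -> (Q -> ~P) = T -> T = T
~R = ~T = F
(R -> (Q -> ~P)) xor ~R = T xor F = T
~P = ~T = F
~P nor Q = F nor F = T
((R -> (Q -> ~P)) xor ~R) nor (~P nor Q) = T nor T = F
So S2 is false.

True statements: 0 (none).

0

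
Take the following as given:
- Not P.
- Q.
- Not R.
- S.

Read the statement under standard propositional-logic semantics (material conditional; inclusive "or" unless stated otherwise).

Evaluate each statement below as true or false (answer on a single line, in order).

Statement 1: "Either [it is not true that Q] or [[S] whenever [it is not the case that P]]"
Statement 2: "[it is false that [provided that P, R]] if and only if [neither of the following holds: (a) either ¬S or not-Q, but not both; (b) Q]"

Statement 1: In symbols: not Q or (not P -> S)

not Q = not True = False
not P = not False = True
not P -> S = True -> True = True
not Q or (not P -> S) = False or True = True
So Statement 1 is true.

Statement 2: In symbols: not (P -> R) iff ((not S xor not Q) nor Q)

P -> R = False -> False = True
not (P -> R) = not True = False
not S = not True = False
not Q = not True = False
not S xor not Q = False xor False = False
(not S xor not Q) nor Q = False nor True = False
not (P -> R) iff ((not S xor not Q) nor Q) = False iff False = True
Hence Statement 2 is true.

Statement 1 True, Statement 2 True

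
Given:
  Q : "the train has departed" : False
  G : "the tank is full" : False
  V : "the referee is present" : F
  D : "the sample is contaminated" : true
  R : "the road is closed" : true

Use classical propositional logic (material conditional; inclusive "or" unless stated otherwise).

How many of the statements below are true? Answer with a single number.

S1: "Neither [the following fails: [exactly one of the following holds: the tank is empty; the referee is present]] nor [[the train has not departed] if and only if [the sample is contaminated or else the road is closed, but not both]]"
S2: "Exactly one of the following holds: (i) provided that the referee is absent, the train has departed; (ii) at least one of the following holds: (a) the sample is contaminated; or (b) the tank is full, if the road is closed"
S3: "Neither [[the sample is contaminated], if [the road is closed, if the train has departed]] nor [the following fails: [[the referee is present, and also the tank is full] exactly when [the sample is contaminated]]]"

2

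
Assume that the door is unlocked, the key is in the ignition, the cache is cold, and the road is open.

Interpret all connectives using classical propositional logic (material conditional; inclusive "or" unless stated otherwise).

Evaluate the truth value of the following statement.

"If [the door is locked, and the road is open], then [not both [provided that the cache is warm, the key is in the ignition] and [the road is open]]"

True

Let P = "the door is locked" (F), S = "the road is closed" (F), R = "the cache is warm" (F), Q = "the key is in the ignition" (T).
This is (P & ~S) -> ((R -> Q) nand ~S).

~S = ~F = T
P & ~S = F & T = F
R -> Q = F -> T = T
~S = ~F = T
(R -> Q) nand ~S = T nand T = F
(P & ~S) -> ((R -> Q) nand ~S) = F -> F = T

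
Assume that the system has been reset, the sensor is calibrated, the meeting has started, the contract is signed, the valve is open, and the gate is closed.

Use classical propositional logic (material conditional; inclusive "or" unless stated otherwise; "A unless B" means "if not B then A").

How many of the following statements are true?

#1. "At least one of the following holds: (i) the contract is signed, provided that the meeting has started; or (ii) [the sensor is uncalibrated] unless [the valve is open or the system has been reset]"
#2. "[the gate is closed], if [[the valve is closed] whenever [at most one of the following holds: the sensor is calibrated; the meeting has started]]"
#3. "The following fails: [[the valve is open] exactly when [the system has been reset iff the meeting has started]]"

2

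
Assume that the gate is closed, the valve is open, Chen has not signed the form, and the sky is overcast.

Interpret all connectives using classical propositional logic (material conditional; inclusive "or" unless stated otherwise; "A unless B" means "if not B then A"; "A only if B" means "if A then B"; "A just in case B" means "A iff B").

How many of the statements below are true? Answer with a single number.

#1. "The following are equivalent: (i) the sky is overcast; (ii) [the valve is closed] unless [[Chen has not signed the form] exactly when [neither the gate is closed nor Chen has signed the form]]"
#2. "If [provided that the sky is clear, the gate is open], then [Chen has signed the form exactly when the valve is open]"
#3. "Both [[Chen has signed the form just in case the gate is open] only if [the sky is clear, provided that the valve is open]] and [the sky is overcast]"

0

Let S = "the sky is overcast" (T), Q = "the valve is open" (T), R = "Chen has signed the form" (F), P = "the gate is open" (F).

#1: In symbols: S <-> (~Q | (~R <-> (~P nor R)))

~Q = ~T = F
~R = ~F = T
~P = ~F = T
~P nor R = T nor F = F
~R <-> (~P nor R) = T <-> F = F
~Q | (~R <-> (~P nor R)) = F | F = F
S <-> (~Q | (~R <-> (~P nor R))) = T <-> F = F
So #1 is false.

#2: Formalization: (~S -> P) -> (R <-> Q)

~S = ~T = F
~S -> P = F -> F = T
R <-> Q = F <-> T = F
(~S -> P) -> (R <-> Q) = T -> F = F
So #2 is false.

#3: In symbols: ((R <-> P) -> (Q -> ~S)) & S

R <-> P = F <-> F = T
~S = ~T = F
Q -> ~S = T -> F = F
(R <-> P) -> (Q -> ~S) = T -> F = F
((R <-> P) -> (Q -> ~S)) & S = F & T = F
Thus #3 is false.

0 of the 3 statements are true (none).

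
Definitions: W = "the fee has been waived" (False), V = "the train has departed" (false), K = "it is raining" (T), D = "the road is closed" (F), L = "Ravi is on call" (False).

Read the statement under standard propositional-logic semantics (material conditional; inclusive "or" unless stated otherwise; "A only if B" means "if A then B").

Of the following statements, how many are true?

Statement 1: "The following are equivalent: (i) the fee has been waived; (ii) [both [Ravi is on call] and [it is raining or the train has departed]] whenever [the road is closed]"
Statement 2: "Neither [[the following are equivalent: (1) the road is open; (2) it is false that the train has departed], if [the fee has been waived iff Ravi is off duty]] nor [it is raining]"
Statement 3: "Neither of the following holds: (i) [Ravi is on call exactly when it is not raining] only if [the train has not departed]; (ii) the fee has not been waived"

0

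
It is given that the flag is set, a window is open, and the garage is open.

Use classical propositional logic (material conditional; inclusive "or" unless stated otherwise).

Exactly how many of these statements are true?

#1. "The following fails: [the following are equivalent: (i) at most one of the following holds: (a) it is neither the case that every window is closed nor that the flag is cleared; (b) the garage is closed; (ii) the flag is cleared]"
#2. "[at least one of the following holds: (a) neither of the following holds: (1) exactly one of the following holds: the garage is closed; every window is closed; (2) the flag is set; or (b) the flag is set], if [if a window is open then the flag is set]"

2

Let Q = "a window is open" (True), P = "the flag is set" (True), R = "the garage is closed" (False).

#1: Parsed as not (((not Q nor not P) nand R) iff not P)

not Q = not True = False
not P = not True = False
not Q nor not P = False nor False = True
(not Q nor not P) nand R = True nand False = True
not P = not True = False
((not Q nor not P) nand R) iff not P = True iff False = False
not (((not Q nor not P) nand R) iff not P) = not False = True
So #1 is true.

#2: Parsed as (Q -> P) -> (((R xor not Q) nor P) or P)

Q -> P = True -> True = True
not Q = not True = False
R xor not Q = False xor False = False
(R xor not Q) nor P = False nor True = False
((R xor not Q) nor P) or P = False or True = True
(Q -> P) -> (((R xor not Q) nor P) or P) = True -> True = True
Thus #2 is true.

2 of the 2 statements are true (#1, #2).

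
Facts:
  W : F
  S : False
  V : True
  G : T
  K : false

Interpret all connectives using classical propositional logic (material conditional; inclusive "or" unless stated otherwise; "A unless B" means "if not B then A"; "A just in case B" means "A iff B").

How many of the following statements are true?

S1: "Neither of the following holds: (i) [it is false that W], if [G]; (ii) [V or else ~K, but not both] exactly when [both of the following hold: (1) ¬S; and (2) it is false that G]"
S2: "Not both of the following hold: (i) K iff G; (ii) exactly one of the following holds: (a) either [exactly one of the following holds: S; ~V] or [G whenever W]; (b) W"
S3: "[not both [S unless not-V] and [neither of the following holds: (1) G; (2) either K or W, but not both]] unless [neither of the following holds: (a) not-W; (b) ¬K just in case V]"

S1: In symbols: (G -> ~W) nor ((V xor ~K) <-> (~S & ~G))

~W = ~F = T
G -> ~W = T -> T = T
~K = ~F = T
V xor ~K = T xor T = F
~S = ~F = T
~G = ~T = F
~S & ~G = T & F = F
(V xor ~K) <-> (~S & ~G) = F <-> F = T
(G -> ~W) nor ((V xor ~K) <-> (~S & ~G)) = T nor T = F
Hence S1 is false.

S2: This is (K <-> G) nand (((S xor ~V) | (W -> G)) xor W).

K <-> G = F <-> T = F
~V = ~T = F
S xor ~V = F xor F = F
W -> G = F -> T = T
(S xor ~V) | (W -> G) = F | T = T
((S xor ~V) | (W -> G)) xor W = T xor F = T
(K <-> G) nand (((S xor ~V) | (W -> G)) xor W) = F nand T = T
Hence S2 is true.

S3: This is ((S | ~V) nand (G nor (K xor W))) | (~W nor (~K <-> V)).

~V = ~T = F
S | ~V = F | F = F
K xor W = F xor F = F
G nor (K xor W) = T nor F = F
(S | ~V) nand (G nor (K xor W)) = F nand F = T
~W = ~F = T
~K = ~F = T
~K <-> V = T <-> T = T
~W nor (~K <-> V) = T nor T = F
((S | ~V) nand (G nor (K xor W))) | (~W nor (~K <-> V)) = T | F = T
Thus S3 is true.

Count: 2.

2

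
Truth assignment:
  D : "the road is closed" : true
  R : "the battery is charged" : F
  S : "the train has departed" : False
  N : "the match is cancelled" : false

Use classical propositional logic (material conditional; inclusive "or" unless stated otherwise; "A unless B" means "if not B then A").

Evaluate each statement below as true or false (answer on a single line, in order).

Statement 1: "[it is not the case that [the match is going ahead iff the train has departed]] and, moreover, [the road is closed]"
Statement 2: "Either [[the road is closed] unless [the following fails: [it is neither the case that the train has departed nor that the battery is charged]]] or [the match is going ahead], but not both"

Statement 1 True / Statement 2 False

Statement 1: Parsed as ¬(¬N ↔ S) ∧ D

¬N = ¬F = T
¬N ↔ S = T ↔ F = F
¬(¬N ↔ S) = ¬F = T
¬(¬N ↔ S) ∧ D = T ∧ T = T
Thus Statement 1 is true.

Statement 2: This is (D ∨ ¬(S ↓ R)) ⊕ ¬N.

S ↓ R = F ↓ F = T
¬(S ↓ R) = ¬T = F
D ∨ ¬(S ↓ R) = T ∨ F = T
¬N = ¬F = T
(D ∨ ¬(S ↓ R)) ⊕ ¬N = T ⊕ T = F
So Statement 2 is false.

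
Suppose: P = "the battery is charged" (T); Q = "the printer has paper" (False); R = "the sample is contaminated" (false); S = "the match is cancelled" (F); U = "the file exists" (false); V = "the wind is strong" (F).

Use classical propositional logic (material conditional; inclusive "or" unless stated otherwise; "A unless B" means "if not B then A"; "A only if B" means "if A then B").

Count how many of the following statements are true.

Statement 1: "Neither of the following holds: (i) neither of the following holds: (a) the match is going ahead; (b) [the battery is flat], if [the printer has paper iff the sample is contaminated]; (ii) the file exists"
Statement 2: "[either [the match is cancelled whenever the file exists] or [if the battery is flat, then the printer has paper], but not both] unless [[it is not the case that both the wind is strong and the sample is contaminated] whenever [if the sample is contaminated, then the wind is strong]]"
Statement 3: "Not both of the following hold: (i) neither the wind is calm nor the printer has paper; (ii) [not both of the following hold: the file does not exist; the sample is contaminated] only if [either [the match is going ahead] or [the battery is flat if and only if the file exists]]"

3

Statement 1: This is (~S nor ((Q <-> R) -> ~P)) nor U.

~S = ~F = T
Q <-> R = F <-> F = T
~P = ~T = F
(Q <-> R) -> ~P = T -> F = F
~S nor ((Q <-> R) -> ~P) = T nor F = F
(~S nor ((Q <-> R) -> ~P)) nor U = F nor F = T
So Statement 1 is true.

Statement 2: This is ((U -> S) xor (~P -> Q)) | ((R -> V) -> (V nand R)).

U -> S = F -> F = T
~P = ~T = F
~P -> Q = F -> F = T
(U -> S) xor (~P -> Q) = T xor T = F
R -> V = F -> F = T
V nand R = F nand F = T
(R -> V) -> (V nand R) = T -> T = T
((U -> S) xor (~P -> Q)) | ((R -> V) -> (V nand R)) = F | T = T
So Statement 2 is true.

Statement 3: Parsed as (~V nor Q) nand ((~U nand R) -> (~S | (~P <-> U)))

~V = ~F = T
~V nor Q = T nor F = F
~U = ~F = T
~U nand R = T nand F = T
~S = ~F = T
~P = ~T = F
~P <-> U = F <-> F = T
~S | (~P <-> U) = T | T = T
(~U nand R) -> (~S | (~P <-> U)) = T -> T = T
(~V nor Q) nand ((~U nand R) -> (~S | (~P <-> U))) = F nand T = T
Hence Statement 3 is true.

Count: 3.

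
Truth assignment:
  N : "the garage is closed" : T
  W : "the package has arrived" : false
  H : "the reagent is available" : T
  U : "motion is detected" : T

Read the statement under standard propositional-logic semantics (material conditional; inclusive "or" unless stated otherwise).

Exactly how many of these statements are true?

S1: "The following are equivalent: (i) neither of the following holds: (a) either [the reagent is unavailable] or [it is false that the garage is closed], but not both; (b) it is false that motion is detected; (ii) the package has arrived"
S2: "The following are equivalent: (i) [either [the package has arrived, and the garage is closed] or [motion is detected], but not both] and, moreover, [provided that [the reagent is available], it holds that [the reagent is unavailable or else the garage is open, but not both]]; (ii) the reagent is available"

S1: Parsed as ((¬H ⊕ ¬N) ↓ ¬U) ↔ W

¬H = ¬T = F
¬N = ¬T = F
¬H ⊕ ¬N = F ⊕ F = F
¬U = ¬T = F
(¬H ⊕ ¬N) ↓ ¬U = F ↓ F = T
((¬H ⊕ ¬N) ↓ ¬U) ↔ W = T ↔ F = F
Thus S1 is false.

S2: Formalization: (((W ∧ N) ⊕ U) ∧ (H → (¬H ⊕ ¬N))) ↔ H

W ∧ N = F ∧ T = F
(W ∧ N) ⊕ U = F ⊕ T = T
¬H = ¬T = F
¬N = ¬T = F
¬H ⊕ ¬N = F ⊕ F = F
H → (¬H ⊕ ¬N) = T → F = F
((W ∧ N) ⊕ U) ∧ (H → (¬H ⊕ ¬N)) = T ∧ F = F
(((W ∧ N) ⊕ U) ∧ (H → (¬H ⊕ ¬N))) ↔ H = F ↔ T = F
Hence S2 is false.

True statements: 0 (none).

0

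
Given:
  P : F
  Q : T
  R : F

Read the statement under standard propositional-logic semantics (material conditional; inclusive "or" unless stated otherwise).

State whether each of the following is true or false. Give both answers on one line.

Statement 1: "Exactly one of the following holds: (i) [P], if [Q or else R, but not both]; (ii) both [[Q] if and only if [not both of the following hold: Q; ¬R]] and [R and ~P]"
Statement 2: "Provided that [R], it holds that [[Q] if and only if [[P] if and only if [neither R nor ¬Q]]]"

Statement 1: This is ((Q xor R) -> P) xor ((Q iff (Q nand not R)) and (R and not P)).

Q xor R = True xor False = True
(Q xor R) -> P = True -> False = False
not R = not False = True
Q nand not R = True nand True = False
Q iff (Q nand not R) = True iff False = False
not P = not False = True
R and not P = False and True = False
(Q iff (Q nand not R)) and (R and not P) = False and False = False
((Q xor R) -> P) xor ((Q iff (Q nand not R)) and (R and not P)) = False xor False = False
Thus Statement 1 is false.

Statement 2: In symbols: R -> (Q iff (P iff (R nor not Q)))

not Q = not True = False
R nor not Q = False nor False = True
P iff (R nor not Q) = False iff True = False
Q iff (P iff (R nor not Q)) = True iff False = False
R -> (Q iff (P iff (R nor not Q))) = False -> False = True
So Statement 2 is true.

Statement 1 F; Statement 2 T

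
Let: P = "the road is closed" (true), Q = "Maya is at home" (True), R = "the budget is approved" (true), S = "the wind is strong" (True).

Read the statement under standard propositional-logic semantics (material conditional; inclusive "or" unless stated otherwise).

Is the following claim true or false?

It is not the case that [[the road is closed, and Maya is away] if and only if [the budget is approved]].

Parsed as not ((P and not Q) iff R)

not Q = not True = False
P and not Q = True and False = False
(P and not Q) iff R = False iff True = False
not ((P and not Q) iff R) = not False = True

true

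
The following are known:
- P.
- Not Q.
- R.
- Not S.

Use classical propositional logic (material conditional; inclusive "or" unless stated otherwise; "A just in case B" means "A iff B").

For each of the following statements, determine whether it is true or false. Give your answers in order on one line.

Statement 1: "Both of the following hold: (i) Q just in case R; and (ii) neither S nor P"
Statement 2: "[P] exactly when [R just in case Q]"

Statement 1 false / Statement 2 false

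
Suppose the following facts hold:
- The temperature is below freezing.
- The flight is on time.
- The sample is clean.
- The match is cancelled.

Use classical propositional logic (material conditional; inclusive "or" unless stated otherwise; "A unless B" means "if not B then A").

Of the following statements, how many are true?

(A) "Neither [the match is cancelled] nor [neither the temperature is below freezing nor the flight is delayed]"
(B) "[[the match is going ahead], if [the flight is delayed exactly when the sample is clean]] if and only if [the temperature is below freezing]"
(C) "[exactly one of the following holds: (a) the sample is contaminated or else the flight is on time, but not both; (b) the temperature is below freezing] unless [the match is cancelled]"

Let S = "the match is cancelled" (True), P = "the temperature is below freezing" (True), Q = "the flight is delayed" (False), R = "the sample is contaminated" (False).

(A): Parsed as S nor (P nor Q)

P nor Q = True nor False = False
S nor (P nor Q) = True nor False = False
Hence (A) is false.

(B): Parsed as ((Q iff not R) -> not S) iff P

not R = not False = True
Q iff not R = False iff True = False
not S = not True = False
(Q iff not R) -> not S = False -> False = True
((Q iff not R) -> not S) iff P = True iff True = True
So (B) is true.

(C): Parsed as ((R xor not Q) xor P) or S

not Q = not False = True
R xor not Q = False xor True = True
(R xor not Q) xor P = True xor True = False
((R xor not Q) xor P) or S = False or True = True
Thus (C) is true.

Count: 2.

2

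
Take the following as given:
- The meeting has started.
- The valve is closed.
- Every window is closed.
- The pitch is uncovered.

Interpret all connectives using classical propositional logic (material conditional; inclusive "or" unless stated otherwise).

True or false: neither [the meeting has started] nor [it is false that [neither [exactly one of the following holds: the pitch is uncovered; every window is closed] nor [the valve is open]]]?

The statement is false.

Let P = "the meeting has started" (T), S = "the pitch is covered" (F), R = "a window is open" (F), Q = "the valve is open" (F).
Parsed as P nor ~((~S xor ~R) nor Q)

~S = ~F = T
~R = ~F = T
~S xor ~R = T xor T = F
(~S xor ~R) nor Q = F nor F = T
~((~S xor ~R) nor Q) = ~T = F
P nor ~((~S xor ~R) nor Q) = T nor F = F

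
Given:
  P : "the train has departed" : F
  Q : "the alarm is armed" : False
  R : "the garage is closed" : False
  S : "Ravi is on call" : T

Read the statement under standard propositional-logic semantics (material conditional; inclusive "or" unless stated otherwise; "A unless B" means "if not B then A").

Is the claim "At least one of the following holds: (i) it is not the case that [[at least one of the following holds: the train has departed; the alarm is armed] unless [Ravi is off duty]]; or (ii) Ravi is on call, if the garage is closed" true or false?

true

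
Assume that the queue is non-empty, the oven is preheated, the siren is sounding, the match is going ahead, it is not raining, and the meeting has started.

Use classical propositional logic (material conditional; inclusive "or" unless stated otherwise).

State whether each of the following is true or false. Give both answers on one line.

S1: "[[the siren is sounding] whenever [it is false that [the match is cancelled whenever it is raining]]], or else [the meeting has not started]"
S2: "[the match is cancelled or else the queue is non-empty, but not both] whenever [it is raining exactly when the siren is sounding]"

S1 T; S2 T

Let U = "it is raining" (F), S = "the match is cancelled" (F), R = "the siren is sounding" (T), V = "the meeting has started" (T), P = "the queue is empty" (F).

S1: In symbols: (~(U -> S) -> R) | ~V

U -> S = F -> F = T
~(U -> S) = ~T = F
~(U -> S) -> R = F -> T = T
~V = ~T = F
(~(U -> S) -> R) | ~V = T | F = T
Thus S1 is true.

S2: This is (U <-> R) -> (S xor ~P).

U <-> R = F <-> T = F
~P = ~F = T
S xor ~P = F xor T = T
(U <-> R) -> (S xor ~P) = F -> T = T
So S2 is true.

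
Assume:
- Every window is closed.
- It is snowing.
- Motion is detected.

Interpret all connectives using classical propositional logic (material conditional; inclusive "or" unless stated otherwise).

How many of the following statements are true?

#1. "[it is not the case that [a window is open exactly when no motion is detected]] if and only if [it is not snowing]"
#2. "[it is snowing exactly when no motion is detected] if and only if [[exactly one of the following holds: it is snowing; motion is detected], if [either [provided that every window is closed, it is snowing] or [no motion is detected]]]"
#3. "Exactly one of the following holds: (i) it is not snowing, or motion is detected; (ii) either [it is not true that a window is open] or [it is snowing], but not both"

Let P = "a window is open" (False), R = "motion is detected" (True), Q = "it is snowing" (True).

#1: Formalization: not (P iff not R) iff not Q

not R = not True = False
P iff not R = False iff False = True
not (P iff not R) = not True = False
not Q = not True = False
not (P iff not R) iff not Q = False iff False = True
So #1 is true.

#2: Parsed as (Q iff not R) iff (((not P -> Q) or not R) -> (Q xor R))

not R = not True = False
Q iff not R = True iff False = False
not P = not False = True
not P -> Q = True -> True = True
not R = not True = False
(not P -> Q) or not R = True or False = True
Q xor R = True xor True = False
((not P -> Q) or not R) -> (Q xor R) = True -> False = False
(Q iff not R) iff (((not P -> Q) or not R) -> (Q xor R)) = False iff False = True
So #2 is true.

#3: This is (not Q or R) xor (not P xor Q).

not Q = not True = False
not Q or R = False or True = True
not P = not False = True
not P xor Q = True xor True = False
(not Q or R) xor (not P xor Q) = True xor False = True
So #3 is true.

3 of the 3 statements are true (#1, #2, #3).

3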